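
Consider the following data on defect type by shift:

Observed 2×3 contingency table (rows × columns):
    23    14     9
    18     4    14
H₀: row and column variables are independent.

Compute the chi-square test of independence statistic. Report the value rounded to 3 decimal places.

Row totals [46, 36], col totals [41, 18, 23], n=82
χ² = (23−23.00)²/23.00 + (14−10.10)²/10.10 + (9−12.90)²/12.90 + (18−18.00)²/18.00 + (4−7.90)²/7.90 + (14−10.10)²/10.10 = 6.1238
df = 2

test statistic = 6.124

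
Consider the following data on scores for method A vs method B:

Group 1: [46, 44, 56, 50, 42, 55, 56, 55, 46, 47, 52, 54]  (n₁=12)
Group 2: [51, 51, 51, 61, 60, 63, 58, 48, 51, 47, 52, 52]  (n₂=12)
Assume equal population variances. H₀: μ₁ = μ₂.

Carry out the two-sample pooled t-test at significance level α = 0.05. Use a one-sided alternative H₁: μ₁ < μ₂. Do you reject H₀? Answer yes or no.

reject H₀: no

x̄₁=50.250, s₁=5.065, n₁=12
x̄₂=53.750, s₂=5.311, n₂=12
s_p² = [11·5.065² + 11·5.311²]/22 = 26.9318
SE = √(s_p²·(1/12+1/12)) = 2.1186
t = (50.250−53.750)/2.1186 = -1.6520
df = 22
p-value (one-sided, H₁ less) = 0.05637
At α=0.05: p ≥ α → fail to reject H₀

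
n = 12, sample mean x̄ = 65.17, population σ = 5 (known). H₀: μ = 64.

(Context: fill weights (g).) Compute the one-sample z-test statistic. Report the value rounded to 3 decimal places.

test statistic = 0.811

SE = σ/√n = 5/√12 = 1.4434
z = (x̄−μ₀)/SE = (65.17−64)/1.4434 = 0.8106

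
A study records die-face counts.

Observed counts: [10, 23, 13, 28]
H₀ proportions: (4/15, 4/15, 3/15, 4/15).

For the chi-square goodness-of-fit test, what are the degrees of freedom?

degrees of freedom = 3

df = k − 1 = 4 − 1 = 3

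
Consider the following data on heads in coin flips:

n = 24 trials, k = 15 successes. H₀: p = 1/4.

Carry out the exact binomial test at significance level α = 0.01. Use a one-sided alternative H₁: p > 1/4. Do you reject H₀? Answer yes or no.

reject H₀: yes

Exact binomial: n=24, k=15, p₀=1/4=0.2500
P(X≥15) from Σ C(n,i)·p₀^i·(1−p₀)^(n−i)
p-value (one-sided, H₁ greater) = 0.00011
At α=0.01: p < α → reject H₀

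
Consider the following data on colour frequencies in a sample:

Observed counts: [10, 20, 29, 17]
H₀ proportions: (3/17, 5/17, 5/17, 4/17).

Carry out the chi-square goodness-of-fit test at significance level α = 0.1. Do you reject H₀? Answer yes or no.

n = 76; E_i = n·p_i = [13.41, 22.35, 22.35, 17.88]
χ² = (10−13.41)²/13.41 + (20−22.35)²/22.35 + (29−22.35)²/22.35 + (17−17.88)²/17.88 = 3.1357
df = 3
p-value (upper-tail) = 0.37117
At α=0.1: p ≥ α → fail to reject H₀

reject H₀: no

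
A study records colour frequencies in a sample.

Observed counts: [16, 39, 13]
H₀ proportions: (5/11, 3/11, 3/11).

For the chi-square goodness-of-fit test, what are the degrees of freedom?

df = k − 1 = 3 − 1 = 2

degrees of freedom = 2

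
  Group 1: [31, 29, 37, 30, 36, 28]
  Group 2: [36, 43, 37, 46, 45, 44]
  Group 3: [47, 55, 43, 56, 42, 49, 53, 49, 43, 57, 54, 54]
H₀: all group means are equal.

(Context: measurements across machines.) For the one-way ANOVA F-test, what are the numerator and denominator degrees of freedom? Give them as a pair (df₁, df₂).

degrees of freedom = [2, 21]

k = 3 groups, N = 24 total
df = (k−1, N−k) = (3−1, 24−3) = (2, 21)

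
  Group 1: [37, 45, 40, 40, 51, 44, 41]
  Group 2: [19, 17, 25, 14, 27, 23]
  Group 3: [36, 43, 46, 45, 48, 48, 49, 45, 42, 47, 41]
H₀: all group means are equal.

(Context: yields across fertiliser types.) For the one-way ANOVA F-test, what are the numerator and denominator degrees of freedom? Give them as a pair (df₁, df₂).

degrees of freedom = [2, 21]

k = 3 groups, N = 24 total
df = (k−1, N−k) = (3−1, 24−3) = (2, 21)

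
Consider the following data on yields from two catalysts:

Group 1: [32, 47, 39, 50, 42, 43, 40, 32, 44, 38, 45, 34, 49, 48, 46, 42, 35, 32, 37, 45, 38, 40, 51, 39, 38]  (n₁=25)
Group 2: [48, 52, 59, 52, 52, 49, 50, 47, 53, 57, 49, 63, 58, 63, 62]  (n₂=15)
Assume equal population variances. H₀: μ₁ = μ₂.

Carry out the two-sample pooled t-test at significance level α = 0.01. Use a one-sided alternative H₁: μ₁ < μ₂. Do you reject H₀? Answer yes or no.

reject H₀: yes

x̄₁=41.040, s₁=5.712, n₁=25
x̄₂=54.267, s₂=5.599, n₂=15
s_p² = [24·5.712² + 14·5.599²]/38 = 32.1551
SE = √(s_p²·(1/25+1/15)) = 1.8520
t = (41.040−54.267)/1.8520 = -7.1419
df = 38
p-value (one-sided, H₁ less) = 0.00000
At α=0.01: p < α → reject H₀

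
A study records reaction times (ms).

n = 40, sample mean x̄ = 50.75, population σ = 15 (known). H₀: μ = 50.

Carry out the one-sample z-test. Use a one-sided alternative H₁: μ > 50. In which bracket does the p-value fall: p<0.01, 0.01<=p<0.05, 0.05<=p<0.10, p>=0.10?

p-value bracket: p>=0.10

SE = σ/√n = 15/√40 = 2.3717
z = (x̄−μ₀)/SE = (50.75−50)/2.3717 = 0.3162
p-value (one-sided, H₁ greater) = 0.37591
→ bracket: p>=0.10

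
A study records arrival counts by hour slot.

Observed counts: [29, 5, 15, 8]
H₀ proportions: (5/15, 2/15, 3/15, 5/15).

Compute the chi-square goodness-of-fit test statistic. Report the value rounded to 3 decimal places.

test statistic = 13.658

n = 57; E_i = n·p_i = [19.00, 7.60, 11.40, 19.00]
χ² = (29−19.00)²/19.00 + (5−7.60)²/7.60 + (15−11.40)²/11.40 + (8−19.00)²/19.00 = 13.6579
df = 3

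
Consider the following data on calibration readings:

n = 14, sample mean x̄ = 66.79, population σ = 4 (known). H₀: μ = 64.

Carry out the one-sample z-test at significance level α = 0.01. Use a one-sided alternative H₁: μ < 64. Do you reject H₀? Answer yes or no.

SE = σ/√n = 4/√14 = 1.0690
z = (x̄−μ₀)/SE = (66.79−64)/1.0690 = 2.6098
p-value (one-sided, H₁ less) = 0.99547
At α=0.01: p ≥ α → fail to reject H₀

reject H₀: no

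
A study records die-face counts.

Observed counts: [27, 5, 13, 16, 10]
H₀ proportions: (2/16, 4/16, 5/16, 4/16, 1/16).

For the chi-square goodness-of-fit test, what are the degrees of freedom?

degrees of freedom = 4

df = k − 1 = 5 − 1 = 4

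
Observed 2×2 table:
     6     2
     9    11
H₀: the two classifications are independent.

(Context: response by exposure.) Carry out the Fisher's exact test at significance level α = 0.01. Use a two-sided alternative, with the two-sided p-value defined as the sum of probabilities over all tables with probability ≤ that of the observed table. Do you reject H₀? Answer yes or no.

Margins: r₁=8, r₂=20, c₁=15, c₂=13, n=28
p_obs = C(8,6)·C(20,9)/C(28,15); sum pmf over tables with pmf ≤ p_obs
p-value (two-sided) = 0.22126
At α=0.01: p ≥ α → fail to reject H₀

reject H₀: no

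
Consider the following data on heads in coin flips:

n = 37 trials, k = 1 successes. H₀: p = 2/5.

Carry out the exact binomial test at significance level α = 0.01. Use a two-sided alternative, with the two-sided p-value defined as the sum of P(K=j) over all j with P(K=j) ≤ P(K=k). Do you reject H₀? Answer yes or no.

Exact binomial: n=37, k=1, p₀=2/5=0.4000
P(X=j) = C(n,j)·p₀^j·(1−p₀)^(n−j); p = Σ P(X=j) over j with P(X=j) ≤ P(X=1)
p-value (two-sided) = 0.00000
At α=0.01: p < α → reject H₀

reject H₀: yes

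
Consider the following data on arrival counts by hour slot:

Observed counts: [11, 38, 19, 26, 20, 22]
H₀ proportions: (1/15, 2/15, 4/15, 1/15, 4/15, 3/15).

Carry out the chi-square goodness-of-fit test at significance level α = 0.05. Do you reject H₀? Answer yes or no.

n = 136; E_i = n·p_i = [9.07, 18.13, 36.27, 9.07, 36.27, 27.20]
χ² = (11−9.07)²/9.07 + (38−18.13)²/18.13 + (19−36.27)²/36.27 + (26−9.07)²/9.07 + (20−36.27)²/36.27 + (22−27.20)²/27.20 = 70.3143
df = 5
p-value (upper-tail) = 0.00000
At α=0.05: p < α → reject H₀

reject H₀: yes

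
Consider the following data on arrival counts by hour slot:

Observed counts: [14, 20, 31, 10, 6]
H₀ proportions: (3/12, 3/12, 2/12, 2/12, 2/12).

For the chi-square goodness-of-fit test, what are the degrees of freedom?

df = k − 1 = 5 − 1 = 4

degrees of freedom = 4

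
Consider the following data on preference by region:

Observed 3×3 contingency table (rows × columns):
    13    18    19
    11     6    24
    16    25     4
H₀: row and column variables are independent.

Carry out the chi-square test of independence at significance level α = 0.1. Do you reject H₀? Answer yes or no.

Row totals [50, 41, 45], col totals [40, 49, 47], n=136
χ² = (13−14.71)²/14.71 + (18−18.01)²/18.01 + (19−17.28)²/17.28 + (11−12.06)²/12.06 + (6−14.77)²/14.77 + (24−14.17)²/14.17 + (16−13.24)²/13.24 + (25−16.21)²/16.21 + (4−15.55)²/15.55 = 26.4120
df = 4
p-value (upper-tail) = 0.00003
At α=0.1: p < α → reject H₀

reject H₀: yes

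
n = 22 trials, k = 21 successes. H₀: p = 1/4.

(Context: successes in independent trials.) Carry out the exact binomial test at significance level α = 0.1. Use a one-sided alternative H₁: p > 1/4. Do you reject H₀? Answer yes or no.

Exact binomial: n=22, k=21, p₀=1/4=0.2500
P(X≥21) from Σ C(n,i)·p₀^i·(1−p₀)^(n−i)
p-value (one-sided, H₁ greater) = 0.00000
At α=0.1: p < α → reject H₀

reject H₀: yes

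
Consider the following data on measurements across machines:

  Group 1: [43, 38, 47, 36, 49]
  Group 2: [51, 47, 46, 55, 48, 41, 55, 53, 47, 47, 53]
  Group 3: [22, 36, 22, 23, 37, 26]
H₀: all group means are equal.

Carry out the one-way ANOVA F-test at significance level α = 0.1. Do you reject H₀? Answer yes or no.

Group means [42.60, 49.36, 27.67], grand mean 41.909
SSB = Σnᵢ(x̄ᵢ−x̄)² = 1830.739; SSW = ΣΣ(x−x̄ᵢ)² = 563.079
MSB = 1830.739/2 = 915.3697; MSW = 563.079/19 = 29.6357
F = MSB/MSW = 30.8874
df = (2, 19)
p-value (upper-tail) = 0.00000
At α=0.1: p < α → reject H₀

reject H₀: yes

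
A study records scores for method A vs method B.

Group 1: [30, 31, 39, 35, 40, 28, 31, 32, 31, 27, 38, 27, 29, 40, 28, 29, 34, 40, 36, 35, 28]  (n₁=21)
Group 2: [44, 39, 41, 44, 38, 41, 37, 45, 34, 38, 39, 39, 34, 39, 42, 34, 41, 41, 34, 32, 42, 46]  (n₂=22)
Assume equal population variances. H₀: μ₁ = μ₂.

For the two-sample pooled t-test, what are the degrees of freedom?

degrees of freedom = 41

df = n₁ + n₂ − 2 = 21 + 22 − 2 = 41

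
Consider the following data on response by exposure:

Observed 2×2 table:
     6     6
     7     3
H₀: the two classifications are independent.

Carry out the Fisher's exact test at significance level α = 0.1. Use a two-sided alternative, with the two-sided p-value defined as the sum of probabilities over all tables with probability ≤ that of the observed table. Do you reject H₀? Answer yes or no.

reject H₀: no

Margins: r₁=12, r₂=10, c₁=13, c₂=9, n=22
p_obs = C(12,6)·C(10,7)/C(22,13); sum pmf over tables with pmf ≤ p_obs
p-value (two-sided) = 0.41486
At α=0.1: p ≥ α → fail to reject H₀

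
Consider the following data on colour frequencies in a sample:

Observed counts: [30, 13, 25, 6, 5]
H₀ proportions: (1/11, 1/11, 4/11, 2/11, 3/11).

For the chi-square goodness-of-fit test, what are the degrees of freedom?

df = k − 1 = 5 − 1 = 4

degrees of freedom = 4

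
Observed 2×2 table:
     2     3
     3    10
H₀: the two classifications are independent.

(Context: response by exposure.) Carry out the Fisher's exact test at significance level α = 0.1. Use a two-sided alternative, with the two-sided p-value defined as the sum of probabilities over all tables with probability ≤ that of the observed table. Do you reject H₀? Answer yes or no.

reject H₀: no

Margins: r₁=5, r₂=13, c₁=5, c₂=13, n=18
p_obs = C(5,2)·C(13,3)/C(18,5); sum pmf over tables with pmf ≤ p_obs
p-value (two-sided) = 0.58275
At α=0.1: p ≥ α → fail to reject H₀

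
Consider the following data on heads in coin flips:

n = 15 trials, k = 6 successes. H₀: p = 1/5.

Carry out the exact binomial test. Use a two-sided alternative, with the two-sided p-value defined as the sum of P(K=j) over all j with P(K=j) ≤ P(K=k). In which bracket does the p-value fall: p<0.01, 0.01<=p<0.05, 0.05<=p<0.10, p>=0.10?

p-value bracket: 0.05<=p<0.10

Exact binomial: n=15, k=6, p₀=1/5=0.2000
P(X=j) = C(n,j)·p₀^j·(1−p₀)^(n−j); p = Σ P(X=j) over j with P(X=j) ≤ P(X=6)
p-value (two-sided) = 0.09624
→ bracket: 0.05<=p<0.10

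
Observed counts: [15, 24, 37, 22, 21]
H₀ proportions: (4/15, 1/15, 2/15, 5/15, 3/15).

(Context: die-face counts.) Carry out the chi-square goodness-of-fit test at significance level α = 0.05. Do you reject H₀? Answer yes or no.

n = 119; E_i = n·p_i = [31.73, 7.93, 15.87, 39.67, 23.80]
χ² = (15−31.73)²/31.73 + (24−7.93)²/7.93 + (37−15.87)²/15.87 + (22−39.67)²/39.67 + (21−23.80)²/23.80 = 77.7080
df = 4
p-value (upper-tail) = 0.00000
At α=0.05: p < α → reject H₀

reject H₀: yes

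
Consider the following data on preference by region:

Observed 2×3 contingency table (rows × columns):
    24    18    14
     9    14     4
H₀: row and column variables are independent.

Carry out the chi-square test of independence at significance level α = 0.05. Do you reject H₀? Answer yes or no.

reject H₀: no

Row totals [56, 27], col totals [33, 32, 18], n=83
χ² = (24−22.27)²/22.27 + (18−21.59)²/21.59 + (14−12.14)²/12.14 + (9−10.73)²/10.73 + (14−10.41)²/10.41 + (4−5.86)²/5.86 = 3.1224
df = 2
p-value (upper-tail) = 0.20989
At α=0.05: p ≥ α → fail to reject H₀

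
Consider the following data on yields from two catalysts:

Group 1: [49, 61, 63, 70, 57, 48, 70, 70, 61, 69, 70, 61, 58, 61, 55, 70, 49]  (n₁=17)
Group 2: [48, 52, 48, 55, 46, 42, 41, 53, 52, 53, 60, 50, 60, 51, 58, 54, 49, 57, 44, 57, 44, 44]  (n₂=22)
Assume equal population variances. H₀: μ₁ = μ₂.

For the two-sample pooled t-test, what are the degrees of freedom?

df = n₁ + n₂ − 2 = 17 + 22 − 2 = 37

degrees of freedom = 37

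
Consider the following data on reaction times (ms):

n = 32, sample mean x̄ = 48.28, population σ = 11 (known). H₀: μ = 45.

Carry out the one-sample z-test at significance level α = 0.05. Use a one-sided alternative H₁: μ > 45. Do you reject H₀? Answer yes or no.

SE = σ/√n = 11/√32 = 1.9445
z = (x̄−μ₀)/SE = (48.28−45)/1.9445 = 1.6868
p-value (one-sided, H₁ greater) = 0.04582
At α=0.05: p < α → reject H₀

reject H₀: yes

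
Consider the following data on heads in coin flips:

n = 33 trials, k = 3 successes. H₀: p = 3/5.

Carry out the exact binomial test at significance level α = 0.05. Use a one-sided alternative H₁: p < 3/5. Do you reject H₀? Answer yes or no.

reject H₀: yes

Exact binomial: n=33, k=3, p₀=3/5=0.6000
P(X≤3) from Σ C(n,i)·p₀^i·(1−p₀)^(n−i)
p-value (one-sided, H₁ less) = 0.00000
At α=0.05: p < α → reject H₀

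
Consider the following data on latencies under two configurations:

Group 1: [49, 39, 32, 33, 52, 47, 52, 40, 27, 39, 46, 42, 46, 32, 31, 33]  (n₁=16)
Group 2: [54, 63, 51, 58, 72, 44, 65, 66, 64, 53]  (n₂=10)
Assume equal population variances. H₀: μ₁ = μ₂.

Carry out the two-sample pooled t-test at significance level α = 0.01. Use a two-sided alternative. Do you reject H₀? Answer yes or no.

x̄₁=40.000, s₁=8.050, n₁=16
x̄₂=59.000, s₂=8.472, n₂=10
s_p² = [15·8.050² + 9·8.472²]/24 = 67.4167
SE = √(s_p²·(1/16+1/10)) = 3.3099
t = (40.000−59.000)/3.3099 = -5.7404
df = 24
p-value (two-sided) = 0.00001
At α=0.01: p < α → reject H₀

reject H₀: yes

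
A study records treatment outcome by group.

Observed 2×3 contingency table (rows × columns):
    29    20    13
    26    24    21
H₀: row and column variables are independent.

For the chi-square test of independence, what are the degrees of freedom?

degrees of freedom = 2

df = (r−1)(c−1) = (2−1)·(3−1) = 2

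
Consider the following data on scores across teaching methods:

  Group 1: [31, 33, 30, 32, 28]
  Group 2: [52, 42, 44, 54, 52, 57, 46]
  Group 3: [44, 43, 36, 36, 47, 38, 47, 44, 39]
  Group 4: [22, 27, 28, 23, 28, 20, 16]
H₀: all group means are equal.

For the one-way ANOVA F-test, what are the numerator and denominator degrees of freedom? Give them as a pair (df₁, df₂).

k = 4 groups, N = 28 total
df = (k−1, N−k) = (4−1, 28−4) = (3, 24)

degrees of freedom = [3, 24]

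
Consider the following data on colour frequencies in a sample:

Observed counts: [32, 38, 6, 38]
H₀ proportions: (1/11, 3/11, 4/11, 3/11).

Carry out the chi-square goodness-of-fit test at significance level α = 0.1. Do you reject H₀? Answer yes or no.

reject H₀: yes

n = 114; E_i = n·p_i = [10.36, 31.09, 41.45, 31.09]
χ² = (32−10.36)²/10.36 + (38−31.09)²/31.09 + (6−41.45)²/41.45 + (38−31.09)²/31.09 = 78.5643
df = 3
p-value (upper-tail) = 0.00000
At α=0.1: p < α → reject H₀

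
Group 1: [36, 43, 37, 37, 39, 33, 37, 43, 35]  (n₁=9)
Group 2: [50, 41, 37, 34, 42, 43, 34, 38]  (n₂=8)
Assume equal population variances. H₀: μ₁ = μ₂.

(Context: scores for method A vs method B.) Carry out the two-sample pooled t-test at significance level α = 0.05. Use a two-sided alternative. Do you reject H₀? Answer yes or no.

reject H₀: no

x̄₁=37.778, s₁=3.383, n₁=9
x̄₂=39.875, s₂=5.330, n₂=8
s_p² = [8·3.383² + 7·5.330²]/15 = 19.3620
SE = √(s_p²·(1/9+1/8)) = 2.1381
t = (37.778−39.875)/2.1381 = -0.9809
df = 15
p-value (two-sided) = 0.34221
At α=0.05: p ≥ α → fail to reject H₀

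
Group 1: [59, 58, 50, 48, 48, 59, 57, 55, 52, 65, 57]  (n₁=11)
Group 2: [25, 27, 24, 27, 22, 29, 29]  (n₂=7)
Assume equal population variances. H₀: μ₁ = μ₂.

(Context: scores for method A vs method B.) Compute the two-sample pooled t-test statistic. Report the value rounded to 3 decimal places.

test statistic = 13.450

x̄₁=55.273, s₁=5.293, n₁=11
x̄₂=26.143, s₂=2.610, n₂=7
s_p² = [10·5.293² + 6·2.610²]/16 = 20.0649
SE = √(s_p²·(1/11+1/7)) = 2.1658
t = (55.273−26.143)/2.1658 = 13.4502
df = 16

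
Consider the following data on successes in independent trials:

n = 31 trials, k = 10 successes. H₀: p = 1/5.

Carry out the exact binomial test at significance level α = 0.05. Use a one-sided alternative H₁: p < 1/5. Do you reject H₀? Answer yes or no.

reject H₀: no

Exact binomial: n=31, k=10, p₀=1/5=0.2000
P(X≤10) from Σ C(n,i)·p₀^i·(1−p₀)^(n−i)
p-value (one-sided, H₁ less) = 0.96729
At α=0.05: p ≥ α → fail to reject H₀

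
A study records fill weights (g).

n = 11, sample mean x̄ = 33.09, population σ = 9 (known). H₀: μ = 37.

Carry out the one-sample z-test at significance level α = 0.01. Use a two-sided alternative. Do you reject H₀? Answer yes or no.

reject H₀: no

SE = σ/√n = 9/√11 = 2.7136
z = (x̄−μ₀)/SE = (33.09−37)/2.7136 = -1.4409
p-value (two-sided) = 0.14962
At α=0.01: p ≥ α → fail to reject H₀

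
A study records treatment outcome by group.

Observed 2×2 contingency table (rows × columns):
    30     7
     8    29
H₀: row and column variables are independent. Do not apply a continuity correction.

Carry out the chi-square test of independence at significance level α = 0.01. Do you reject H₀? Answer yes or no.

reject H₀: yes

Row totals [37, 37], col totals [38, 36], n=74
χ² = (30−19.00)²/19.00 + (7−18.00)²/18.00 + (8−19.00)²/19.00 + (29−18.00)²/18.00 = 26.1813
df = 1
p-value (upper-tail) = 0.00000
At α=0.01: p < α → reject H₀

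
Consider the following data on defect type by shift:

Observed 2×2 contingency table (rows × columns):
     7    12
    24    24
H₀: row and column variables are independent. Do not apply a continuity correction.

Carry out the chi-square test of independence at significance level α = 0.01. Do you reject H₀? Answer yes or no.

Row totals [19, 48], col totals [31, 36], n=67
χ² = (7−8.79)²/8.79 + (12−10.21)²/10.21 + (24−22.21)²/22.21 + (24−25.79)²/25.79 = 0.9479
df = 1
p-value (upper-tail) = 0.33025
At α=0.01: p ≥ α → fail to reject H₀

reject H₀: no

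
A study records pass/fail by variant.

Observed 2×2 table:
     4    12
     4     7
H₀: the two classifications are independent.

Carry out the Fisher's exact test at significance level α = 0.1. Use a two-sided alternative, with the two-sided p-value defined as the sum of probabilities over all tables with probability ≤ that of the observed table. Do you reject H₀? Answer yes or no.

Margins: r₁=16, r₂=11, c₁=8, c₂=19, n=27
p_obs = C(16,4)·C(11,4)/C(27,8); sum pmf over tables with pmf ≤ p_obs
p-value (two-sided) = 0.67536
At α=0.1: p ≥ α → fail to reject H₀

reject H₀: no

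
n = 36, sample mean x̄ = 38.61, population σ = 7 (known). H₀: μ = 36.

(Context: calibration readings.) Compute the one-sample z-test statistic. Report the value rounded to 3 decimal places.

SE = σ/√n = 7/√36 = 1.1667
z = (x̄−μ₀)/SE = (38.61−36)/1.1667 = 2.2371

test statistic = 2.237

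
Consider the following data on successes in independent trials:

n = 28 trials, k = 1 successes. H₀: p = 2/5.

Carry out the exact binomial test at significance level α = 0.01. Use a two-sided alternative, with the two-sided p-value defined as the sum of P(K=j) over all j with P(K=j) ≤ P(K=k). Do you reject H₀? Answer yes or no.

Exact binomial: n=28, k=1, p₀=2/5=0.4000
P(X=j) = C(n,j)·p₀^j·(1−p₀)^(n−j); p = Σ P(X=j) over j with P(X=j) ≤ P(X=1)
p-value (two-sided) = 0.00002
At α=0.01: p < α → reject H₀

reject H₀: yes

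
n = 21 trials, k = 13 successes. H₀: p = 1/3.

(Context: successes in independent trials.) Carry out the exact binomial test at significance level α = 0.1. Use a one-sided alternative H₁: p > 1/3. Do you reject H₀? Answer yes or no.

reject H₀: yes

Exact binomial: n=21, k=13, p₀=1/3=0.3333
P(X≥13) from Σ C(n,i)·p₀^i·(1−p₀)^(n−i)
p-value (one-sided, H₁ greater) = 0.00681
At α=0.1: p < α → reject H₀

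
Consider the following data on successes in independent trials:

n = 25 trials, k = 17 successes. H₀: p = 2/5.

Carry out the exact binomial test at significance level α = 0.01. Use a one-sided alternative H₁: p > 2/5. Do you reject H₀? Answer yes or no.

Exact binomial: n=25, k=17, p₀=2/5=0.4000
P(X≥17) from Σ C(n,i)·p₀^i·(1−p₀)^(n−i)
p-value (one-sided, H₁ greater) = 0.00433
At α=0.01: p < α → reject H₀

reject H₀: yes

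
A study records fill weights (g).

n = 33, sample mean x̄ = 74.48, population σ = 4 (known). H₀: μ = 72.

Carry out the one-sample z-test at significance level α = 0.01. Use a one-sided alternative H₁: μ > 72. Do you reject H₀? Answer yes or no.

reject H₀: yes

SE = σ/√n = 4/√33 = 0.6963
z = (x̄−μ₀)/SE = (74.48−72)/0.6963 = 3.5616
p-value (one-sided, H₁ greater) = 0.00018
At α=0.01: p < α → reject H₀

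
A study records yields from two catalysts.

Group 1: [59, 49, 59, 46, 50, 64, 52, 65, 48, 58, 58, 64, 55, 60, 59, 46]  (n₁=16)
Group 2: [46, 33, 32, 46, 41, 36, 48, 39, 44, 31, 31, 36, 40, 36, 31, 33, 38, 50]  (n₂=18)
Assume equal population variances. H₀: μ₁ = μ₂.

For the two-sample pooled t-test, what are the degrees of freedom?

df = n₁ + n₂ − 2 = 16 + 18 − 2 = 32

degrees of freedom = 32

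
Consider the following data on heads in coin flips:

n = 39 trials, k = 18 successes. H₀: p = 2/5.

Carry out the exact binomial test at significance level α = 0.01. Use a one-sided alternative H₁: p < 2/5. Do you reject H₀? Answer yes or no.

reject H₀: no

Exact binomial: n=39, k=18, p₀=2/5=0.4000
P(X≤18) from Σ C(n,i)·p₀^i·(1−p₀)^(n−i)
p-value (one-sided, H₁ less) = 0.82867
At α=0.01: p ≥ α → fail to reject H₀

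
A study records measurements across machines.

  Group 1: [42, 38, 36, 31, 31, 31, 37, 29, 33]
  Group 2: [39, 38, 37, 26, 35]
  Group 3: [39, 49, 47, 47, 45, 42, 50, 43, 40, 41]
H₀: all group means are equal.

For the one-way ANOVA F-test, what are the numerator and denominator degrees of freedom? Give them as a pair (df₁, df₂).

k = 3 groups, N = 24 total
df = (k−1, N−k) = (3−1, 24−3) = (2, 21)

degrees of freedom = [2, 21]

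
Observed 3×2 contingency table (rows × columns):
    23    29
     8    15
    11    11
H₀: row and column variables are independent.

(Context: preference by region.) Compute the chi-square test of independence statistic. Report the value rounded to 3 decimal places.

Row totals [52, 23, 22], col totals [42, 55], n=97
χ² = (23−22.52)²/22.52 + (29−29.48)²/29.48 + (8−9.96)²/9.96 + (15−13.04)²/13.04 + (11−9.53)²/9.53 + (11−12.47)²/12.47 = 1.1002
df = 2

test statistic = 1.100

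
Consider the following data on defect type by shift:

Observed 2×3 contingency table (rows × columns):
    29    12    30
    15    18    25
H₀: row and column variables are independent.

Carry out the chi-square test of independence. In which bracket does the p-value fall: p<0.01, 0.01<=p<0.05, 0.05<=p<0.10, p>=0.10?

Row totals [71, 58], col totals [44, 30, 55], n=129
χ² = (29−24.22)²/24.22 + (12−16.51)²/16.51 + (30−30.27)²/30.27 + (15−19.78)²/19.78 + (18−13.49)²/13.49 + (25−24.73)²/24.73 = 4.8483
df = 2
p-value (upper-tail) = 0.08856
→ bracket: 0.05<=p<0.10

p-value bracket: 0.05<=p<0.10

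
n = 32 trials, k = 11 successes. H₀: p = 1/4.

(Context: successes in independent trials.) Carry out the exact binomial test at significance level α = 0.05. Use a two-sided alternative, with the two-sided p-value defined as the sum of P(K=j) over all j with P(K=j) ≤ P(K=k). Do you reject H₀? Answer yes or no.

Exact binomial: n=32, k=11, p₀=1/4=0.2500
P(X=j) = C(n,j)·p₀^j·(1−p₀)^(n−j); p = Σ P(X=j) over j with P(X=j) ≤ P(X=11)
p-value (two-sided) = 0.22335
At α=0.05: p ≥ α → fail to reject H₀

reject H₀: no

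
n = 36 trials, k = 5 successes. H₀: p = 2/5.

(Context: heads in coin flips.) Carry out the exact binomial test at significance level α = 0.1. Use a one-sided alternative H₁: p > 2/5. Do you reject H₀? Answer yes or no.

reject H₀: no

Exact binomial: n=36, k=5, p₀=2/5=0.4000
P(X≥5) from Σ C(n,i)·p₀^i·(1−p₀)^(n−i)
p-value (one-sided, H₁ greater) = 0.99986
At α=0.1: p ≥ α → fail to reject H₀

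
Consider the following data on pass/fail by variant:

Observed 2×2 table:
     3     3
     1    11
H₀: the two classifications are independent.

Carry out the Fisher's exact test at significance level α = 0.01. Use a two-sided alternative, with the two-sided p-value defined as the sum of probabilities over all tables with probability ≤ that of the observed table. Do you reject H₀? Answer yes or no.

reject H₀: no

Margins: r₁=6, r₂=12, c₁=4, c₂=14, n=18
p_obs = C(6,3)·C(12,1)/C(18,4); sum pmf over tables with pmf ≤ p_obs
p-value (two-sided) = 0.08333
At α=0.01: p ≥ α → fail to reject H₀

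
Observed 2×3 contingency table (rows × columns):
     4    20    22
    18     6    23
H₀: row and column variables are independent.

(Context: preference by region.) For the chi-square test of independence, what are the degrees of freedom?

df = (r−1)(c−1) = (2−1)·(3−1) = 2

degrees of freedom = 2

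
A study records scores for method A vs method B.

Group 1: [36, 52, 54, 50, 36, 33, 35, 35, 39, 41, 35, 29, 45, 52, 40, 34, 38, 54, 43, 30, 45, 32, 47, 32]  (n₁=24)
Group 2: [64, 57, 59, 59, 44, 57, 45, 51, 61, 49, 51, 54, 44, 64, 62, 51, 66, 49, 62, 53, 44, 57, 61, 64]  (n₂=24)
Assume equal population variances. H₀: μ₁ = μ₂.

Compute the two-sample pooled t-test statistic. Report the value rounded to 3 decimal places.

x̄₁=40.292, s₁=7.893, n₁=24
x̄₂=55.333, s₂=7.112, n₂=24
s_p² = [23·7.893² + 23·7.112²]/46 = 56.4411
SE = √(s_p²·(1/24+1/24)) = 2.1687
t = (40.292−55.333)/2.1687 = -6.9357
df = 46

test statistic = -6.936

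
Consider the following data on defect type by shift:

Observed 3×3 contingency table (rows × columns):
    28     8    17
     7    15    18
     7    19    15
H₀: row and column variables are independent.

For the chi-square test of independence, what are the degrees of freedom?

df = (r−1)(c−1) = (3−1)·(3−1) = 4

degrees of freedom = 4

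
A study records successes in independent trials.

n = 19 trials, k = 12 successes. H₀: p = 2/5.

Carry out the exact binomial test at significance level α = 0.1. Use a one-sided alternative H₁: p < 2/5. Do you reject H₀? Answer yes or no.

Exact binomial: n=19, k=12, p₀=2/5=0.4000
P(X≤12) from Σ C(n,i)·p₀^i·(1−p₀)^(n−i)
p-value (one-sided, H₁ less) = 0.98844
At α=0.1: p ≥ α → fail to reject H₀

reject H₀: no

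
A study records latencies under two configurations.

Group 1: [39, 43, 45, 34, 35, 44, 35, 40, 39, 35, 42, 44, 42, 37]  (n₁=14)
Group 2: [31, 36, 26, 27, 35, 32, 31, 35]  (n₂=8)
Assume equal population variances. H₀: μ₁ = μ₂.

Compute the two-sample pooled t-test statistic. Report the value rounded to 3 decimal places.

test statistic = 4.714

x̄₁=39.571, s₁=3.857, n₁=14
x̄₂=31.625, s₂=3.701, n₂=8
s_p² = [13·3.857² + 7·3.701²]/20 = 14.4652
SE = √(s_p²·(1/14+1/8)) = 1.6856
t = (39.571−31.625)/1.6856 = 4.7142
df = 20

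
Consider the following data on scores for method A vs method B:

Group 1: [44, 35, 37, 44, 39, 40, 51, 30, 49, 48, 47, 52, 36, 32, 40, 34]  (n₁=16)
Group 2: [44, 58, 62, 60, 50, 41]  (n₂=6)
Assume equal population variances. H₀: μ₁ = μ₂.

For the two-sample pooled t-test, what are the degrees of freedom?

df = n₁ + n₂ − 2 = 16 + 6 − 2 = 20

degrees of freedom = 20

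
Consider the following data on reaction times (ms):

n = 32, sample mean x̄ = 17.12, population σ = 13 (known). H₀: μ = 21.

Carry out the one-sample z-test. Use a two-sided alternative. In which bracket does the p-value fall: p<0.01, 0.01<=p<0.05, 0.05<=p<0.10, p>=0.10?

SE = σ/√n = 13/√32 = 2.2981
z = (x̄−μ₀)/SE = (17.12−21)/2.2981 = -1.6884
p-value (two-sided) = 0.09134
→ bracket: 0.05<=p<0.10

p-value bracket: 0.05<=p<0.10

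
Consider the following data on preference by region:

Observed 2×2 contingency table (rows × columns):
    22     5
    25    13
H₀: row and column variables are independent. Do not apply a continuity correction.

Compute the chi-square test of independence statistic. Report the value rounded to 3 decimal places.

test statistic = 1.941

Row totals [27, 38], col totals [47, 18], n=65
χ² = (22−19.52)²/19.52 + (5−7.48)²/7.48 + (25−27.48)²/27.48 + (13−10.52)²/10.52 = 1.9411
df = 1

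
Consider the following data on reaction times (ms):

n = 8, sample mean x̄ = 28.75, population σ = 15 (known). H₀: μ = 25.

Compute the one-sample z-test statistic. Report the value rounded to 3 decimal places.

SE = σ/√n = 15/√8 = 5.3033
z = (x̄−μ₀)/SE = (28.75−25)/5.3033 = 0.7071

test statistic = 0.707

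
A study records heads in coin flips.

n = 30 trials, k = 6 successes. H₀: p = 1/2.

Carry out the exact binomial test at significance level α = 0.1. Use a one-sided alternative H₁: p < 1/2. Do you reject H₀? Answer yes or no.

Exact binomial: n=30, k=6, p₀=1/2=0.5000
P(X≤6) from Σ C(n,i)·p₀^i·(1−p₀)^(n−i)
p-value (one-sided, H₁ less) = 0.00072
At α=0.1: p < α → reject H₀

reject H₀: yes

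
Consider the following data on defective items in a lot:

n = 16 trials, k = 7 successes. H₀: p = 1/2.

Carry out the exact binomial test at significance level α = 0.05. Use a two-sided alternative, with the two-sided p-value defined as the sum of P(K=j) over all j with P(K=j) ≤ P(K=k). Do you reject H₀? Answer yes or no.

Exact binomial: n=16, k=7, p₀=1/2=0.5000
P(X=j) = C(n,j)·p₀^j·(1−p₀)^(n−j); p = Σ P(X=j) over j with P(X=j) ≤ P(X=7)
p-value (two-sided) = 0.80362
At α=0.05: p ≥ α → fail to reject H₀

reject H₀: no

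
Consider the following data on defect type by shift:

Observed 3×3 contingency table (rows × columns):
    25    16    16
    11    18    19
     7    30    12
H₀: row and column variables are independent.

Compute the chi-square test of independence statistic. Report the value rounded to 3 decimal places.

test statistic = 18.113

Row totals [57, 48, 49], col totals [43, 64, 47], n=154
χ² = (25−15.92)²/15.92 + (16−23.69)²/23.69 + (16−17.40)²/17.40 + (11−13.40)²/13.40 + (18−19.95)²/19.95 + (19−14.65)²/14.65 + (7−13.68)²/13.68 + (30−20.36)²/20.36 + (12−14.95)²/14.95 = 18.1127
df = 4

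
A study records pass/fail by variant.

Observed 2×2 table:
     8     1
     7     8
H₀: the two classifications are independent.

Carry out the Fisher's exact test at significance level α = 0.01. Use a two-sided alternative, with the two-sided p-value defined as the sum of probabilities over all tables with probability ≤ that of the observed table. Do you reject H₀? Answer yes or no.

reject H₀: no

Margins: r₁=9, r₂=15, c₁=15, c₂=9, n=24
p_obs = C(9,8)·C(15,7)/C(24,15); sum pmf over tables with pmf ≤ p_obs
p-value (two-sided) = 0.08035
At α=0.01: p ≥ α → fail to reject H₀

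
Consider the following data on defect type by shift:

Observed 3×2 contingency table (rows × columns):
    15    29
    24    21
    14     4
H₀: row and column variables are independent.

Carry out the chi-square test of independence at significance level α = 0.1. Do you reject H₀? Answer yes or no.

Row totals [44, 45, 18], col totals [53, 54], n=107
χ² = (15−21.79)²/21.79 + (29−22.21)²/22.21 + (24−22.29)²/22.29 + (21−22.71)²/22.71 + (14−8.92)²/8.92 + (4−9.08)²/9.08 = 10.2016
df = 2
p-value (upper-tail) = 0.00609
At α=0.1: p < α → reject H₀

reject H₀: yes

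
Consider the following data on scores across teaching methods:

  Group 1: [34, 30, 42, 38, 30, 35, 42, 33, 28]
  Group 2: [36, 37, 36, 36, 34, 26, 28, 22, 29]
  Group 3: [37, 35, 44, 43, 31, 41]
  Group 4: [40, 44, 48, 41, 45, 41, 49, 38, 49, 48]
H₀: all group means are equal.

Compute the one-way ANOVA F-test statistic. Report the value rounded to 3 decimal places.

Group means [34.67, 31.56, 38.50, 44.30], grand mean 37.353
SSB = Σnᵢ(x̄ᵢ−x̄)² = 857.942; SSW = ΣΣ(x−x̄ᵢ)² = 725.822
MSB = 857.942/3 = 285.9808; MSW = 725.822/30 = 24.1941
F = MSB/MSW = 11.8203
df = (3, 30)

test statistic = 11.820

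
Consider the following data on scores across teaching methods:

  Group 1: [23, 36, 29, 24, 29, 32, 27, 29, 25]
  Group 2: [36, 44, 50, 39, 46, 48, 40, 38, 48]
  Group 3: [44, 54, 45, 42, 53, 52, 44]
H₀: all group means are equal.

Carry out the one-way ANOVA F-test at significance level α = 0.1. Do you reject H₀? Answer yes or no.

reject H₀: yes

Group means [28.22, 43.22, 47.71], grand mean 39.080
SSB = Σnᵢ(x̄ᵢ−x̄)² = 1737.300; SSW = ΣΣ(x−x̄ᵢ)² = 494.540
MSB = 1737.300/2 = 868.6502; MSW = 494.540/22 = 22.4791
F = MSB/MSW = 38.6426
df = (2, 22)
p-value (upper-tail) = 0.00000
At α=0.1: p < α → reject H₀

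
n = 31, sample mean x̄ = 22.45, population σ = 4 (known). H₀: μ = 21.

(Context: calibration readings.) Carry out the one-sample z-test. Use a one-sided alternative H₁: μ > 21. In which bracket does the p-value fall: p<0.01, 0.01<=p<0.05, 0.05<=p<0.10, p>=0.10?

p-value bracket: 0.01<=p<0.05

SE = σ/√n = 4/√31 = 0.7184
z = (x̄−μ₀)/SE = (22.45−21)/0.7184 = 2.0183
p-value (one-sided, H₁ greater) = 0.02178
→ bracket: 0.01<=p<0.05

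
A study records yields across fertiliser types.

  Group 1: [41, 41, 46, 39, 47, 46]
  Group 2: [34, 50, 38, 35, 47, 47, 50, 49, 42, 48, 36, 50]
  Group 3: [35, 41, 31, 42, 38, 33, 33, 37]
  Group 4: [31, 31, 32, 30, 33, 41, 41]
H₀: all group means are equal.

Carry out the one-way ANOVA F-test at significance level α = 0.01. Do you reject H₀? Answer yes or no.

reject H₀: yes

Group means [43.33, 43.83, 36.25, 34.14], grand mean 39.848
SSB = Σnᵢ(x̄ᵢ−x̄)² = 594.885; SSW = ΣΣ(x−x̄ᵢ)² = 755.357
MSB = 594.885/3 = 198.2951; MSW = 755.357/29 = 26.0468
F = MSB/MSW = 7.6130
df = (3, 29)
p-value (upper-tail) = 0.00067
At α=0.01: p < α → reject H₀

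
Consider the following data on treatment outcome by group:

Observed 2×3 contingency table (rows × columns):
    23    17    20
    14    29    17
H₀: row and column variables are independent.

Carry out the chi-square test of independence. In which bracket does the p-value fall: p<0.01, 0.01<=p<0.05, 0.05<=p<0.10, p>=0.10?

p-value bracket: 0.05<=p<0.10

Row totals [60, 60], col totals [37, 46, 37], n=120
χ² = (23−18.50)²/18.50 + (17−23.00)²/23.00 + (20−18.50)²/18.50 + (14−18.50)²/18.50 + (29−23.00)²/23.00 + (17−18.50)²/18.50 = 5.5629
df = 2
p-value (upper-tail) = 0.06195
→ bracket: 0.05<=p<0.10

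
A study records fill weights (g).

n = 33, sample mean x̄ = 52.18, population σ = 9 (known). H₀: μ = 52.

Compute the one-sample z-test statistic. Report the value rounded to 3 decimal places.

SE = σ/√n = 9/√33 = 1.5667
z = (x̄−μ₀)/SE = (52.18−52)/1.5667 = 0.1149

test statistic = 0.115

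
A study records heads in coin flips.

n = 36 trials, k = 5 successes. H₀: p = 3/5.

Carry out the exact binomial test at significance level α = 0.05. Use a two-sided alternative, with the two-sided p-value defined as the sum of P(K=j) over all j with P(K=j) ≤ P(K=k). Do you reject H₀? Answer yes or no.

reject H₀: yes

Exact binomial: n=36, k=5, p₀=3/5=0.6000
P(X=j) = C(n,j)·p₀^j·(1−p₀)^(n−j); p = Σ P(X=j) over j with P(X=j) ≤ P(X=5)
p-value (two-sided) = 0.00000
At α=0.05: p < α → reject H₀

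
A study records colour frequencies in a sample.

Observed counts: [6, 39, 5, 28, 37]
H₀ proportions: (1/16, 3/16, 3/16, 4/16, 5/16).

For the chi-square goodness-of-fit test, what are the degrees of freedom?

df = k − 1 = 5 − 1 = 4

degrees of freedom = 4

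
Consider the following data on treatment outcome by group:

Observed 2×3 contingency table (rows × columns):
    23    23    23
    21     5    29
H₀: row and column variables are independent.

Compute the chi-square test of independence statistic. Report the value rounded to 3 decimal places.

Row totals [69, 55], col totals [44, 28, 52], n=124
χ² = (23−24.48)²/24.48 + (23−15.58)²/15.58 + (23−28.94)²/28.94 + (21−19.52)²/19.52 + (5−12.42)²/12.42 + (29−23.06)²/23.06 = 10.9131
df = 2

test statistic = 10.913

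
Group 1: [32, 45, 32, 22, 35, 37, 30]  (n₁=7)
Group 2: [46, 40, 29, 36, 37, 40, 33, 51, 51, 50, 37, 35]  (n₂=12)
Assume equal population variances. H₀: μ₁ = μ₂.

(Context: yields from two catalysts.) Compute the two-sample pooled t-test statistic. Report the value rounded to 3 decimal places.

test statistic = -2.060

x̄₁=33.286, s₁=7.017, n₁=7
x̄₂=40.417, s₂=7.416, n₂=12
s_p² = [6·7.017² + 11·7.416²]/17 = 52.9615
SE = √(s_p²·(1/7+1/12)) = 3.4611
t = (33.286−40.417)/3.4611 = -2.0603
df = 17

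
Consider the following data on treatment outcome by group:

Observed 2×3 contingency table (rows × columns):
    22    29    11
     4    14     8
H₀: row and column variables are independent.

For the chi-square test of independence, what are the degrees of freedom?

degrees of freedom = 2

df = (r−1)(c−1) = (2−1)·(3−1) = 2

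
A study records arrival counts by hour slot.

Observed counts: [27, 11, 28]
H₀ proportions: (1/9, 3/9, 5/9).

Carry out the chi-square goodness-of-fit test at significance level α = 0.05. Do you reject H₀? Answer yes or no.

reject H₀: yes

n = 66; E_i = n·p_i = [7.33, 22.00, 36.67]
χ² = (27−7.33)²/7.33 + (11−22.00)²/22.00 + (28−36.67)²/36.67 = 60.2909
df = 2
p-value (upper-tail) = 0.00000
At α=0.05: p < α → reject H₀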